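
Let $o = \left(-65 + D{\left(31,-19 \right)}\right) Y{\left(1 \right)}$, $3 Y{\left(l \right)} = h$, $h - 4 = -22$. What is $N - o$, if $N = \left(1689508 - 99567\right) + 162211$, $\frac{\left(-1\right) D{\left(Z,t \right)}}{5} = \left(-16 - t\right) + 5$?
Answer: $1751522$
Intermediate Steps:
$h = -18$ ($h = 4 - 22 = -18$)
$D{\left(Z,t \right)} = 55 + 5 t$ ($D{\left(Z,t \right)} = - 5 \left(\left(-16 - t\right) + 5\right) = - 5 \left(-11 - t\right) = 55 + 5 t$)
$N = 1752152$ ($N = 1589941 + 162211 = 1752152$)
$Y{\left(l \right)} = -6$ ($Y{\left(l \right)} = \frac{1}{3} \left(-18\right) = -6$)
$o = 630$ ($o = \left(-65 + \left(55 + 5 \left(-19\right)\right)\right) \left(-6\right) = \left(-65 + \left(55 - 95\right)\right) \left(-6\right) = \left(-65 - 40\right) \left(-6\right) = \left(-105\right) \left(-6\right) = 630$)
$N - o = 1752152 - 630 = 1751522$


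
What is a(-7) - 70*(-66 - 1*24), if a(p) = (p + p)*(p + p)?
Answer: 6496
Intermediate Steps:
a(p) = 4*p**2 (a(p) = (2*p)*(2*p) = 4*p**2)
a(-7) - 70*(-66 - 1*24) = 4*(-7)**2 - 70*(-66 - 1*24) = 4*49 - 70*(-66 - 24) = 196 - 70*(-90) = 196 + 6300 = 6496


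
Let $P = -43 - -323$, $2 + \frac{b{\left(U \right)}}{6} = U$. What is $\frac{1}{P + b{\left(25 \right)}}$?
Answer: $\frac{1}{418} \approx 0.0023923$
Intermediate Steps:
$b{\left(U \right)} = -12 + 6 U$
$P = 280$ ($P = -43 + 323 = 280$)
$\frac{1}{P + b{\left(25 \right)}} = \frac{1}{280 + \left(-12 + 6 \cdot 25\right)} = \frac{1}{280 + \left(-12 + 150\right)} = \frac{1}{280 + 138} = \frac{1}{418}$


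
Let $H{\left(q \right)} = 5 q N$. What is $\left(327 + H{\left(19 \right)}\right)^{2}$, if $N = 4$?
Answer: $499849$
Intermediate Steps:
$H{\left(q \right)} = 20 q$ ($H{\left(q \right)} = 5 q 4 = 20 q$)
$\left(327 + H{\left(19 \right)}\right)^{2} = \left(327 + 20 \cdot 19\right)^{2} = \left(327 + 380\right)^{2} = 707^{2} = 499849$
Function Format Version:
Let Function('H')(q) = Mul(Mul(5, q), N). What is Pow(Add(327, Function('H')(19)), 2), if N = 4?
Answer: 499849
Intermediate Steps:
Function('H')(q) = Mul(20, q) (Function('H')(q) = Mul(Mul(5, q), 4) = Mul(20, q))
Pow(Add(327, Function('H')(19)), 2) = Pow(Add(327, Mul(20, 19)), 2) = Pow(Add(327, 380), 2) = Pow(707, 2) = 499849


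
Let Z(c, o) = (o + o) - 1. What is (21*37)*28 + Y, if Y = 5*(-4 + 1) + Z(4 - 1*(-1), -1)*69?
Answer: 21534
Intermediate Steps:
Z(c, o) = -1 + 2*o (Z(c, o) = 2*o - 1 = -1 + 2*o)
Y = -222 (Y = 5*(-4 + 1) + (-1 + 2*(-1))*69 = 5*(-3) + (-1 - 2)*69 = -15 - 3*69 = -15 - 207 = -222)
(21*37)*28 + Y = (21*37)*28 - 222 = 777*28 - 222 = 21756 - 222 = 21534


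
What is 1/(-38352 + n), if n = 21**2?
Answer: -1/37911 ≈ -2.6378e-5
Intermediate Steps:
n = 441
1/(-38352 + n) = 1/(-38352 + 441) = 1/(-37911) = -1/37911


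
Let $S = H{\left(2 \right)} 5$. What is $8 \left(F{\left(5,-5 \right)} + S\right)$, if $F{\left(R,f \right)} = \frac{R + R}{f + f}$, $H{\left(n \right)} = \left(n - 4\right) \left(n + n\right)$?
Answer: $-328$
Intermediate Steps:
$H{\left(n \right)} = 2 n \left(-4 + n\right)$ ($H{\left(n \right)} = \left(-4 + n\right) 2 n = 2 n \left(-4 + n\right)$)
$F{\left(R,f \right)} = \frac{R}{f}$ ($F{\left(R,f \right)} = \frac{2 R}{2 f} = 2 R \frac{1}{2 f} = \frac{R}{f}$)
$S = -40$ ($S = 2 \cdot 2 \left(-4 + 2\right) 5 = 2 \cdot 2 \left(-2\right) 5 = \left(-8\right) 5 = -40$)
$8 \left(F{\left(5,-5 \right)} + S\right) = 8 \left(\frac{5}{-5} - 40\right) = 8 \left(5 \left(- \frac{1}{5}\right) - 40\right) = 8 \left(-1 - 40\right) = 8 \left(-41\right) = -328$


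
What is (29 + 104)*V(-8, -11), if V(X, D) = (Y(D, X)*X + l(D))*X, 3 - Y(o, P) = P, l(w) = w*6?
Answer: 163856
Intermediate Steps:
l(w) = 6*w
Y(o, P) = 3 - P
V(X, D) = X*(6*D + X*(3 - X)) (V(X, D) = ((3 - X)*X + 6*D)*X = (X*(3 - X) + 6*D)*X = (6*D + X*(3 - X))*X = X*(6*D + X*(3 - X)))
(29 + 104)*V(-8, -11) = (29 + 104)*(-8*(6*(-11) - 1*(-8)*(-3 - 8))) = 133*(-8*(-66 - 1*(-8)*(-11))) = 133*(-8*(-66 - 88)) = 133*(-8*(-154)) = 133*1232 = 163856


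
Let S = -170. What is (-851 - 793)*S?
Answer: 279480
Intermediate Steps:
(-851 - 793)*S = (-851 - 793)*(-170) = -1644*(-170) = 279480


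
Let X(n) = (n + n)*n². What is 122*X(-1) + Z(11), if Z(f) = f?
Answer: -233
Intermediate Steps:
X(n) = 2*n³ (X(n) = (2*n)*n² = 2*n³)
122*X(-1) + Z(11) = 122*(2*(-1)³) + 11 = 122*(2*(-1)) + 11 = 122*(-2) + 11 = -244 + 11 = -233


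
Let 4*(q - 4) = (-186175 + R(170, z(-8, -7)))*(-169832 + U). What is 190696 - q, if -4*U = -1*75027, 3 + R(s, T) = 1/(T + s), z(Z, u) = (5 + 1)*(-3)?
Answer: -17100683472611/2432 ≈ -7.0315e+9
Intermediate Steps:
z(Z, u) = -18 (z(Z, u) = 6*(-3) = -18)
R(s, T) = -3 + 1/(T + s)
U = 75027/4 (U = -(-1)*75027/4 = -¼*(-75027) = 75027/4 ≈ 18757.)
q = 17101147245283/2432 (q = 4 + ((-186175 + (1 - 3*(-18) - 3*170)/(-18 + 170))*(-169832 + 75027/4))/4 = 4 + ((-186175 + (1 + 54 - 510)/152)*(-604301/4))/4 = 4 + ((-186175 + (1/152)*(-455))*(-604301/4))/4 = 4 + ((-186175 - 455/152)*(-604301/4))/4 = 4 + (-28299055/152*(-604301/4))/4 = 4 + (¼)*(17101147235555/608) = 4 + 17101147235555/2432 = 17101147245283/2432 ≈ 7.0317e+9)
190696 - q = 190696 - 1*17101147245283/2432 = 190696 - 17101147245283/2432 = -17100683472611/2432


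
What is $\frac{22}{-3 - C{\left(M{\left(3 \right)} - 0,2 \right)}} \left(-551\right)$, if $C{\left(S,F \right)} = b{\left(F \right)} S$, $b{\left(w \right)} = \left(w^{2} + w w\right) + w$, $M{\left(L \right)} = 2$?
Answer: $\frac{12122}{23} \approx 527.04$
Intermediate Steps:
$b{\left(w \right)} = w + 2 w^{2}$ ($b{\left(w \right)} = \left(w^{2} + w^{2}\right) + w = 2 w^{2} + w = w + 2 w^{2}$)
$C{\left(S,F \right)} = F S \left(1 + 2 F\right)$ ($C{\left(S,F \right)} = F \left(1 + 2 F\right) S = F S \left(1 + 2 F\right)$)
$\frac{22}{-3 - C{\left(M{\left(3 \right)} - 0,2 \right)}} \left(-551\right) = \frac{22}{-3 - 2 \left(2 - 0\right) \left(1 + 2 \cdot 2\right)} \left(-551\right) = \frac{22}{-3 - 2 \left(2 + 0\right) \left(1 + 4\right)} \left(-551\right) = \frac{22}{-3 - 2 \cdot 2 \cdot 5} \left(-551\right) = \frac{22}{-3 - 20} \left(-551\right) = \frac{22}{-23} \left(-551\right) = 22 \left(- \frac{1}{23}\right) \left(-551\right) = \left(- \frac{22}{23}\right) \left(-551\right) = \frac{12122}{23}$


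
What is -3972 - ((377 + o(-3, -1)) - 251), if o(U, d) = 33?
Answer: -4131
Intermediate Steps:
-3972 - ((377 + o(-3, -1)) - 251) = -3972 - ((377 + 33) - 251) = -3972 - (410 - 251) = -3972 - 1*159 = -3972 - 159 = -4131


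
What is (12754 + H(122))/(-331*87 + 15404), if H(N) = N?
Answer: -12876/13393 ≈ -0.96140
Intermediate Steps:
(12754 + H(122))/(-331*87 + 15404) = (12754 + 122)/(-331*87 + 15404) = 12876/(-28797 + 15404) = 12876/(-13393) = 12876*(-1/13393) = -12876/13393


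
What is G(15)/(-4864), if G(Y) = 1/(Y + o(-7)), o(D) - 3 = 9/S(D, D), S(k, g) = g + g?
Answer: -7/590976 ≈ -1.1845e-5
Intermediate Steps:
S(k, g) = 2*g
o(D) = 3 + 9/(2*D) (o(D) = 3 + 9/((2*D)) = 3 + 9*(1/(2*D)) = 3 + 9/(2*D))
G(Y) = 1/(33/14 + Y) (G(Y) = 1/(Y + (3 + (9/2)/(-7))) = 1/(Y + (3 + (9/2)*(-⅐))) = 1/(Y + (3 - 9/14)) = 1/(Y + 33/14) = 1/(33/14 + Y))
G(15)/(-4864) = (14/(33 + 14*15))/(-4864) = (14/(33 + 210))*(-1/4864) = (14/243)*(-1/4864) = -7/590976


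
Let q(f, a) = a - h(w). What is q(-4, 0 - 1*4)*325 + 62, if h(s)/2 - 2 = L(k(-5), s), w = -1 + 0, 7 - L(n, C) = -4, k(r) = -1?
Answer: -9688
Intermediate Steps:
L(n, C) = 11 (L(n, C) = 7 - 1*(-4) = 7 + 4 = 11)
w = -1
h(s) = 26 (h(s) = 4 + 2*11 = 4 + 22 = 26)
q(f, a) = -26 + a (q(f, a) = a - 1*26 = a - 26 = -26 + a)
q(-4, 0 - 1*4)*325 + 62 = (-26 + (0 - 1*4))*325 + 62 = (-26 + (0 - 4))*325 + 62 = (-26 - 4)*325 + 62 = -30*325 + 62 = -9750 + 62 = -9688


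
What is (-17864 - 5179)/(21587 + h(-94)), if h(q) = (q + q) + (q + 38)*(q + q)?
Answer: -23043/31927 ≈ -0.72174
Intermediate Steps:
h(q) = 2*q + 2*q*(38 + q) (h(q) = 2*q + (38 + q)*(2*q) = 2*q + 2*q*(38 + q))
(-17864 - 5179)/(21587 + h(-94)) = (-17864 - 5179)/(21587 + 2*(-94)*(39 - 94)) = -23043/(21587 + 2*(-94)*(-55)) = -23043/(21587 + 10340) = -23043/31927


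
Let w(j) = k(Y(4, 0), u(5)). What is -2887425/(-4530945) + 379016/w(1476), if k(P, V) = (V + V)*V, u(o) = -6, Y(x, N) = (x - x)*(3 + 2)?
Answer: 14312571206/2718567 ≈ 5264.8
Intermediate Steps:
Y(x, N) = 0 (Y(x, N) = 0*5 = 0)
k(P, V) = 2*V² (k(P, V) = (2*V)*V = 2*V²)
w(j) = 72 (w(j) = 2*(-6)² = 2*36 = 72)
-2887425/(-4530945) + 379016/w(1476) = -2887425/(-4530945) + 379016/72 = -2887425*(-1/4530945) + 379016*(1/72) = 192495/302063 + 47377/9 = 14312571206/2718567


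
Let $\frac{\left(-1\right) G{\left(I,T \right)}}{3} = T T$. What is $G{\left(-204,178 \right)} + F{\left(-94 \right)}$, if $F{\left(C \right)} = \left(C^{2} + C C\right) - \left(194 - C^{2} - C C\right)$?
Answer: $-59902$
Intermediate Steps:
$G{\left(I,T \right)} = - 3 T^{2}$ ($G{\left(I,T \right)} = - 3 T T = - 3 T^{2}$)
$F{\left(C \right)} = -194 + 4 C^{2}$ ($F{\left(C \right)} = \left(C^{2} + C^{2}\right) + \left(\left(C^{2} + C^{2}\right) - 194\right) = 2 C^{2} + \left(2 C^{2} - 194\right) = 2 C^{2} + \left(-194 + 2 C^{2}\right) = -194 + 4 C^{2}$)
$G{\left(-204,178 \right)} + F{\left(-94 \right)} = - 3 \cdot 178^{2} - \left(194 - 4 \left(-94\right)^{2}\right) = \left(-3\right) 31684 + \left(-194 + 4 \cdot 8836\right) = -95052 + \left(-194 + 35344\right) = -95052 + 35150 = -59902$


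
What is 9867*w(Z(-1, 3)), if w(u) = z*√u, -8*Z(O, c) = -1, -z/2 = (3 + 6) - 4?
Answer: -49335*√2/2 ≈ -34885.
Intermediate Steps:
z = -10 (z = -2*((3 + 6) - 4) = -2*(9 - 4) = -2*5 = -10)
Z(O, c) = ⅛ (Z(O, c) = -⅛*(-1) = ⅛)
w(u) = -10*√u
9867*w(Z(-1, 3)) = 9867*(-5*√2/2) = -49335*√2/2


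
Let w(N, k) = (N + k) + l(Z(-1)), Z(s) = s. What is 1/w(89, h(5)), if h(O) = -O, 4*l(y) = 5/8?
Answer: 32/2693 ≈ 0.011883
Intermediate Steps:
l(y) = 5/32 (l(y) = (5/8)/4 = (5*(1/8))/4 = (1/4)*(5/8) = 5/32)
w(N, k) = 5/32 + N + k (w(N, k) = (N + k) + 5/32 = 5/32 + N + k)
1/w(89, h(5)) = 1/(5/32 + 89 - 1*5) = 1/(5/32 + 89 - 5) = 1/(2693/32) = 32/2693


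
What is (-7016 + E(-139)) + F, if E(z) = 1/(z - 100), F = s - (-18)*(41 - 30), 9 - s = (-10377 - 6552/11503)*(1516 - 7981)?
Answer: -184466402544761/2749217 ≈ -6.7098e+7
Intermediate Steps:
s = -771747524568/11503 (s = 9 - (-10377 - 6552/11503)*(1516 - 7981) = 9 - (-10377 - 6552*1/11503)*(-6465) = 9 - (-10377 - 6552/11503)*(-6465) = 9 - (-119373183)*(-6465)/11503 = 9 - 1*771747628095/11503 = 9 - 771747628095/11503 = -771747524568/11503 ≈ -6.7091e+7)
F = -771745246974/11503 (F = -771747524568/11503 - (-18)*(41 - 30) = -771747524568/11503 - (-18)*11 = -771747524568/11503 - 1*(-198) = -771747524568/11503 + 198 = -771745246974/11503 ≈ -6.7091e+7)
E(z) = 1/(-100 + z)
(-7016 + E(-139)) + F = (-7016 + 1/(-100 - 139)) - 771745246974/11503 = (-7016 + 1/(-239)) - 771745246974/11503 = (-7016 - 1/239) - 771745246974/11503 = -1676825/239 - 771745246974/11503 = -184466402544761/2749217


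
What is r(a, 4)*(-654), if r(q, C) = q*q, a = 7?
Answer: -32046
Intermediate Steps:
r(q, C) = q²
r(a, 4)*(-654) = 7²*(-654) = 49*(-654) = -32046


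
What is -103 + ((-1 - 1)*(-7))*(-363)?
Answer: -5185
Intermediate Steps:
-103 + ((-1 - 1)*(-7))*(-363) = -103 - 2*(-7)*(-363) = -103 + 14*(-363) = -103 - 5082 = -5185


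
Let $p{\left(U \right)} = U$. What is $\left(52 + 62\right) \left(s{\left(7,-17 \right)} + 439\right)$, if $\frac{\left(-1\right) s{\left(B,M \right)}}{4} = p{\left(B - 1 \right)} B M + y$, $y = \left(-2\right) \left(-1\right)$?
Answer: $374718$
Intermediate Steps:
$y = 2$
$s{\left(B,M \right)} = -8 - 4 B M \left(-1 + B\right)$ ($s{\left(B,M \right)} = - 4 \left(\left(B - 1\right) B M + 2\right) = - 4 \left(\left(-1 + B\right) B M + 2\right) = - 4 \left(B \left(-1 + B\right) M + 2\right) = - 4 \left(B M \left(-1 + B\right) + 2\right) = - 4 \left(2 + B M \left(-1 + B\right)\right) = -8 - 4 B M \left(-1 + B\right)$)
$\left(52 + 62\right) \left(s{\left(7,-17 \right)} + 439\right) = \left(52 + 62\right) \left(\left(-8 - 28 \left(-17\right) \left(-1 + 7\right)\right) + 439\right) = 114 \left(\left(-8 - 28 \left(-17\right) 6\right) + 439\right) = 114 \left(\left(-8 + 2856\right) + 439\right) = 114 \left(2848 + 439\right) = 114 \cdot 3287 = 374718$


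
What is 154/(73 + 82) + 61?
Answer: 9609/155 ≈ 61.994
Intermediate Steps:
154/(73 + 82) + 61 = 154/155 + 61 = 9609/155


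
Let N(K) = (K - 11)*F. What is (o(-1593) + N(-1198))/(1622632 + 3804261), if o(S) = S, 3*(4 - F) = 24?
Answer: 3243/5426893 ≈ 0.00059758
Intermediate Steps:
F = -4 (F = 4 - 1/3*24 = 4 - 8 = -4)
N(K) = 44 - 4*K (N(K) = (K - 11)*(-4) = (-11 + K)*(-4) = 44 - 4*K)
(o(-1593) + N(-1198))/(1622632 + 3804261) = (-1593 + (44 - 4*(-1198)))/(1622632 + 3804261) = (-1593 + (44 + 4792))/5426893 = (-1593 + 4836)*(1/5426893) = 3243*(1/5426893) = 3243/5426893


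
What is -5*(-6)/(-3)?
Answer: -10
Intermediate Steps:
-5*(-6)/(-3) = 30*(-⅓) = -10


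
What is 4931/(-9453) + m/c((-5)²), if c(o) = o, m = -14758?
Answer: -139630649/236325 ≈ -590.84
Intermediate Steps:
4931/(-9453) + m/c((-5)²) = 4931/(-9453) - 14758/((-5)²) = 4931*(-1/9453) - 14758/25 = -4931/9453 - 14758*1/25 = -4931/9453 - 14758/25 = -139630649/236325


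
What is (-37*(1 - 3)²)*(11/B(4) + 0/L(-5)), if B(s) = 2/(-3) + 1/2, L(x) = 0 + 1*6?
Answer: 9768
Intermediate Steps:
L(x) = 6 (L(x) = 0 + 6 = 6)
B(s) = -⅙ (B(s) = 2*(-⅓) + 1*(½) = -⅔ + ½ = -⅙)
(-37*(1 - 3)²)*(11/B(4) + 0/L(-5)) = (-37*(1 - 3)²)*(11/(-⅙) + 0/6) = (-37*(-2)²)*(11*(-6) + 0*(⅙)) = (-37*4)*(-66 + 0) = -148*(-66) = 9768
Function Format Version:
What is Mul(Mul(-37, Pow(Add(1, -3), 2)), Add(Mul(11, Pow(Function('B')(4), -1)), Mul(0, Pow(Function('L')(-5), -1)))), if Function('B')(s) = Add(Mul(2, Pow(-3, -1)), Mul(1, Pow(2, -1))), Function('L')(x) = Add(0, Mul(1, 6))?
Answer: 9768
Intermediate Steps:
Function('L')(x) = 6 (Function('L')(x) = Add(0, 6) = 6)
Function('B')(s) = Rational(-1, 6) (Function('B')(s) = Add(Mul(2, Rational(-1, 3)), Mul(1, Rational(1, 2))) = Add(Rational(-2, 3), Rational(1, 2)) = Rational(-1, 6))
Mul(Mul(-37, Pow(Add(1, -3), 2)), Add(Mul(11, Pow(Function('B')(4), -1)), Mul(0, Pow(Function('L')(-5), -1)))) = Mul(Mul(-37, Pow(Add(1, -3), 2)), Add(Mul(11, Pow(Rational(-1, 6), -1)), Mul(0, Pow(6, -1)))) = Mul(Mul(-37, Pow(-2, 2)), Add(Mul(11, -6), Mul(0, Rational(1, 6)))) = Mul(Mul(-37, 4), Add(-66, 0)) = Mul(-148, -66) = 9768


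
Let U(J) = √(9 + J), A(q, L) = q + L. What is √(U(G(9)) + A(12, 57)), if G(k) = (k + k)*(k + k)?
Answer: √(69 + 3*√37) ≈ 9.3407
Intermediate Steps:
A(q, L) = L + q
G(k) = 4*k² (G(k) = (2*k)*(2*k) = 4*k²)
√(U(G(9)) + A(12, 57)) = √(√(9 + 4*9²) + (57 + 12)) = √(√(9 + 4*81) + 69) = √(√(9 + 324) + 69) = √(√333 + 69) = √(3*√37 + 69) = √(69 + 3*√37)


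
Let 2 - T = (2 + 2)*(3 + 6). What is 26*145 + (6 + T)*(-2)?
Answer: 3826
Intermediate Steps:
T = -34 (T = 2 - (2 + 2)*(3 + 6) = 2 - 4*9 = 2 - 1*36 = 2 - 36 = -34)
26*145 + (6 + T)*(-2) = 26*145 + (6 - 34)*(-2) = 3770 - 28*(-2) = 3770 + 56 = 3826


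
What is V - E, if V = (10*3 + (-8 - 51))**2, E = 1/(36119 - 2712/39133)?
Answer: 1188704779582/1413442115 ≈ 841.00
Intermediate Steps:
E = 39133/1413442115 (E = 1/(36119 - 2712*1/39133) = 1/(36119 - 2712/39133) = 1/(1413442115/39133) = 39133/1413442115 ≈ 2.7686e-5)
V = 841 (V = (30 - 59)**2 = (-29)**2 = 841)
V - E = 841 - 1*39133/1413442115 = 841 - 39133/1413442115 = 1188704779582/1413442115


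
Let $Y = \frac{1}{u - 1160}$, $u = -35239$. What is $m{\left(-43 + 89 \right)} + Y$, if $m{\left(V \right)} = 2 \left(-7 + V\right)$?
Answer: $\frac{2839121}{36399} \approx 78.0$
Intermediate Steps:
$Y = - \frac{1}{36399}$ ($Y = \frac{1}{-35239 - 1160} = \frac{1}{-36399} = - \frac{1}{36399} \approx -2.7473 \cdot 10^{-5}$)
$m{\left(V \right)} = -14 + 2 V$
$m{\left(-43 + 89 \right)} + Y = \left(-14 + 2 \left(-43 + 89\right)\right) - \frac{1}{36399} = \left(-14 + 2 \cdot 46\right) - \frac{1}{36399} = \left(-14 + 92\right) - \frac{1}{36399} = 78 - \frac{1}{36399} = \frac{2839121}{36399}$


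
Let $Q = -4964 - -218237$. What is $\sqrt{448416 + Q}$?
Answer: $9 \sqrt{8169} \approx 813.44$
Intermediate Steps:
$Q = 213273$ ($Q = -4964 + 218237 = 213273$)
$\sqrt{448416 + Q} = \sqrt{448416 + 213273} = \sqrt{661689} = 9 \sqrt{8169}$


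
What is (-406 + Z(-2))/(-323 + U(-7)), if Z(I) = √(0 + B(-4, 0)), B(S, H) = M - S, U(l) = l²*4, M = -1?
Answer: 406/127 - √3/127 ≈ 3.1832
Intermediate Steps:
U(l) = 4*l²
B(S, H) = -1 - S
Z(I) = √3 (Z(I) = √(0 + (-1 - 1*(-4))) = √(0 + (-1 + 4)) = √(0 + 3) = √3)
(-406 + Z(-2))/(-323 + U(-7)) = (-406 + √3)/(-323 + 4*(-7)²) = (-406 + √3)/(-323 + 4*49) = (-406 + √3)/(-323 + 196) = (-406 + √3)/(-127) = (-406 + √3)*(-1/127) = 406/127 - √3/127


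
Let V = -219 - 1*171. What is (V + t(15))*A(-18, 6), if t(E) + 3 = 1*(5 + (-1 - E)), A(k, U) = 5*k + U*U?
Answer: 21816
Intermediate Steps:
A(k, U) = U² + 5*k (A(k, U) = 5*k + U² = U² + 5*k)
t(E) = 1 - E (t(E) = -3 + 1*(5 + (-1 - E)) = -3 + 1*(4 - E) = -3 + (4 - E) = 1 - E)
V = -390 (V = -219 - 171 = -390)
(V + t(15))*A(-18, 6) = (-390 + (1 - 1*15))*(6² + 5*(-18)) = (-390 + (1 - 15))*(36 - 90) = (-390 - 14)*(-54) = -404*(-54) = 21816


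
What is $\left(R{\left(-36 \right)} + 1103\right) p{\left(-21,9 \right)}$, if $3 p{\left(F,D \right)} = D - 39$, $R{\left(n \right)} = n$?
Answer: $-10670$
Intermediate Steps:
$p{\left(F,D \right)} = -13 + \frac{D}{3}$ ($p{\left(F,D \right)} = \frac{D - 39}{3} = \frac{-39 + D}{3} = -13 + \frac{D}{3}$)
$\left(R{\left(-36 \right)} + 1103\right) p{\left(-21,9 \right)} = \left(-36 + 1103\right) \left(-13 + \frac{1}{3} \cdot 9\right) = 1067 \left(-13 + 3\right) = 1067 \left(-10\right) = -10670$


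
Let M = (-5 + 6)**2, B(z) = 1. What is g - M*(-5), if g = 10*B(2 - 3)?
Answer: 15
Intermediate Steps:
M = 1 (M = 1**2 = 1)
g = 10 (g = 10*1 = 10)
g - M*(-5) = 10 - (-5) = 10 - 1*(-5) = 10 + 5 = 15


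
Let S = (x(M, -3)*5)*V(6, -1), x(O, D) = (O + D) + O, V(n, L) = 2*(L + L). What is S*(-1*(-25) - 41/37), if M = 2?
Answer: -17680/37 ≈ -477.84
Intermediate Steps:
V(n, L) = 4*L (V(n, L) = 2*(2*L) = 4*L)
x(O, D) = D + 2*O (x(O, D) = (D + O) + O = D + 2*O)
S = -20 (S = ((-3 + 2*2)*5)*(4*(-1)) = ((-3 + 4)*5)*(-4) = (1*5)*(-4) = 5*(-4) = -20)
S*(-1*(-25) - 41/37) = -20*(-1*(-25) - 41/37) = -20*(25 - 41*1/37) = -20*(25 - 41/37) = -20*884/37 = -17680/37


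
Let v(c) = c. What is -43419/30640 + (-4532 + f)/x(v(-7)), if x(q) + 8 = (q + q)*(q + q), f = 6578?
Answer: 13631667/1440080 ≈ 9.4659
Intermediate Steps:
x(q) = -8 + 4*q² (x(q) = -8 + (q + q)*(q + q) = -8 + (2*q)*(2*q) = -8 + 4*q²)
-43419/30640 + (-4532 + f)/x(v(-7)) = -43419/30640 + (-4532 + 6578)/(-8 + 4*(-7)²) = -43419*1/30640 + 2046/(-8 + 4*49) = -43419/30640 + 2046/(-8 + 196) = -43419/30640 + 2046/188 = -43419/30640 + 2046*(1/188) = -43419/30640 + 1023/94 = 13631667/1440080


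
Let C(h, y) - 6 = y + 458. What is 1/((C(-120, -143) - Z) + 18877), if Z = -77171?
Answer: 1/96369 ≈ 1.0377e-5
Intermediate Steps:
C(h, y) = 464 + y (C(h, y) = 6 + (y + 458) = 6 + (458 + y) = 464 + y)
1/((C(-120, -143) - Z) + 18877) = 1/(((464 - 143) - 1*(-77171)) + 18877) = 1/((321 + 77171) + 18877) = 1/(77492 + 18877) = 1/96369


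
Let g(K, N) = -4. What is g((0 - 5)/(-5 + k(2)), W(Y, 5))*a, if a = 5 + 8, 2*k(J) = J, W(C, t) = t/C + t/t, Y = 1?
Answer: -52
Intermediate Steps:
W(C, t) = 1 + t/C (W(C, t) = t/C + 1 = 1 + t/C)
k(J) = J/2
a = 13
g((0 - 5)/(-5 + k(2)), W(Y, 5))*a = -4*13 = -52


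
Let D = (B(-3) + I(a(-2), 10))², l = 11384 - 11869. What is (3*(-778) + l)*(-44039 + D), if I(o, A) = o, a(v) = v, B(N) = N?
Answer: 124075466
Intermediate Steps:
l = -485
D = 25 (D = (-3 - 2)² = (-5)² = 25)
(3*(-778) + l)*(-44039 + D) = (3*(-778) - 485)*(-44039 + 25) = (-2334 - 485)*(-44014) = -2819*(-44014) = 124075466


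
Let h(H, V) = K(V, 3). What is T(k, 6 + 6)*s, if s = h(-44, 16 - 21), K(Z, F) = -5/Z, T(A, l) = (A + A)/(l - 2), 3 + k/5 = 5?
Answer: 2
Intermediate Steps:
k = 10 (k = -15 + 5*5 = -15 + 25 = 10)
T(A, l) = 2*A/(-2 + l) (T(A, l) = (2*A)/(-2 + l) = 2*A/(-2 + l))
h(H, V) = -5/V
s = 1 (s = -5/(16 - 21) = -5/(-5) = -5*(-⅕) = 1)
T(k, 6 + 6)*s = (2*10/(-2 + (6 + 6)))*1 = (2*10/(-2 + 12))*1 = (2*10/10)*1 = (2*10*(⅒))*1 = 2*1 = 2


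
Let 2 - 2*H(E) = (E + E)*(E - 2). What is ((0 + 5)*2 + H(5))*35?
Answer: -140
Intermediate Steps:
H(E) = 1 - E*(-2 + E) (H(E) = 1 - (E + E)*(E - 2)/2 = 1 - 2*E*(-2 + E)/2 = 1 - E*(-2 + E))
((0 + 5)*2 + H(5))*35 = ((0 + 5)*2 + (1 - 1*5² + 2*5))*35 = (5*2 + (1 - 1*25 + 10))*35 = (10 + (1 - 25 + 10))*35 = (10 - 14)*35 = -4*35 = -140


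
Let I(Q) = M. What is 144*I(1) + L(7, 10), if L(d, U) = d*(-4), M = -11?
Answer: -1612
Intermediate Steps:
I(Q) = -11
L(d, U) = -4*d
144*I(1) + L(7, 10) = 144*(-11) - 4*7 = -1584 - 28 = -1612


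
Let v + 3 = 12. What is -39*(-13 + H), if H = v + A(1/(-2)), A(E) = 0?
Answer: 156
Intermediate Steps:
v = 9 (v = -3 + 12 = 9)
H = 9 (H = 9 + 0 = 9)
-39*(-13 + H) = -39*(-13 + 9) = -39*(-4) = 156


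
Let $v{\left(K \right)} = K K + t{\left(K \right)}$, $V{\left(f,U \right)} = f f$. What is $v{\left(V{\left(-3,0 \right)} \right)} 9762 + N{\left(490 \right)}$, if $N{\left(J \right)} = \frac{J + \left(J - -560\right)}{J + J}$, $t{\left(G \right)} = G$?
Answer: $\frac{6150071}{7} \approx 8.7858 \cdot 10^{5}$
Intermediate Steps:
$V{\left(f,U \right)} = f^{2}$
$N{\left(J \right)} = \frac{560 + 2 J}{2 J}$ ($N{\left(J \right)} = \frac{J + \left(J + 560\right)}{2 J} = \left(J + \left(560 + J\right)\right) \frac{1}{2 J} = \left(560 + 2 J\right) \frac{1}{2 J} = \frac{560 + 2 J}{2 J}$)
$v{\left(K \right)} = K + K^{2}$ ($v{\left(K \right)} = K K + K = K^{2} + K = K + K^{2}$)
$v{\left(V{\left(-3,0 \right)} \right)} 9762 + N{\left(490 \right)} = \left(-3\right)^{2} \left(1 + \left(-3\right)^{2}\right) 9762 + \frac{280 + 490}{490} = 9 \left(1 + 9\right) 9762 + \frac{1}{490} \cdot 770 = 9 \cdot 10 \cdot 9762 + \frac{11}{7} = 90 \cdot 9762 + \frac{11}{7} = 878580 + \frac{11}{7} = \frac{6150071}{7}$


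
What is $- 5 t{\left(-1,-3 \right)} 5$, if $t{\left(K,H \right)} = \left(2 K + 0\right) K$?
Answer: $-50$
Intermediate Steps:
$t{\left(K,H \right)} = 2 K^{2}$ ($t{\left(K,H \right)} = 2 K K = 2 K^{2}$)
$- 5 t{\left(-1,-3 \right)} 5 = - 5 \cdot 2 \left(-1\right)^{2} \cdot 5 = - 5 \cdot 2 \cdot 1 \cdot 5 = \left(-5\right) 2 \cdot 5 = \left(-10\right) 5 = -50$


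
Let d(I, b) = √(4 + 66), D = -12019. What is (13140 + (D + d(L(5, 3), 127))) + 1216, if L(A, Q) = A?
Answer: 2337 + √70 ≈ 2345.4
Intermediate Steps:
d(I, b) = √70
(13140 + (D + d(L(5, 3), 127))) + 1216 = (13140 + (-12019 + √70)) + 1216 = (1121 + √70) + 1216 = 2337 + √70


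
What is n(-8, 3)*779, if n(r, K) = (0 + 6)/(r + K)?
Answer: -4674/5 ≈ -934.80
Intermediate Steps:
n(r, K) = 6/(K + r)
n(-8, 3)*779 = (6/(3 - 8))*779 = (6/(-5))*779 = (6*(-⅕))*779 = -6/5*779 = -4674/5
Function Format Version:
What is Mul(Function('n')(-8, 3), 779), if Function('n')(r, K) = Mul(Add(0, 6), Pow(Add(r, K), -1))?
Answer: Rational(-4674, 5) ≈ -934.80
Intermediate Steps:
Function('n')(r, K) = Mul(6, Pow(Add(K, r), -1))
Mul(Function('n')(-8, 3), 779) = Mul(Mul(6, Pow(Add(3, -8), -1)), 779) = Mul(Mul(6, Pow(-5, -1)), 779) = Mul(Mul(6, Rational(-1, 5)), 779) = Mul(Rational(-6, 5), 779) = Rational(-4674, 5)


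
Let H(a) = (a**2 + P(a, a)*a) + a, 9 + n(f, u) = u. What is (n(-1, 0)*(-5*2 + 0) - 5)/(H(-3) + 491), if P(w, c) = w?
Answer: 85/506 ≈ 0.16798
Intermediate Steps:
n(f, u) = -9 + u
H(a) = a + 2*a**2 (H(a) = (a**2 + a*a) + a = (a**2 + a**2) + a = 2*a**2 + a = a + 2*a**2)
(n(-1, 0)*(-5*2 + 0) - 5)/(H(-3) + 491) = ((-9 + 0)*(-5*2 + 0) - 5)/(-3*(1 + 2*(-3)) + 491) = (-9*(-10 + 0) - 5)/(-3*(1 - 6) + 491) = (-9*(-10) - 5)/(-3*(-5) + 491) = (90 - 5)/(15 + 491) = 85/506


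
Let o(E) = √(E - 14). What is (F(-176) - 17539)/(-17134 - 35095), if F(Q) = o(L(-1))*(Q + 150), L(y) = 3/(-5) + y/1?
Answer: 17539/52229 + 26*I*√390/261145 ≈ 0.33581 + 0.0019662*I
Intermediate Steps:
L(y) = -⅗ + y (L(y) = 3*(-⅕) + y*1 = -⅗ + y)
o(E) = √(-14 + E)
F(Q) = I*√390*(150 + Q)/5 (F(Q) = √(-14 + (-⅗ - 1))*(Q + 150) = √(-14 - 8/5)*(150 + Q) = √(-78/5)*(150 + Q) = (I*√390/5)*(150 + Q) = I*√390*(150 + Q)/5)
(F(-176) - 17539)/(-17134 - 35095) = (I*√390*(150 - 176)/5 - 17539)/(-17134 - 35095) = ((⅕)*I*√390*(-26) - 17539)/(-52229) = (-26*I*√390/5 - 17539)*(-1/52229) = (-17539 - 26*I*√390/5)*(-1/52229) = 17539/52229 + 26*I*√390/261145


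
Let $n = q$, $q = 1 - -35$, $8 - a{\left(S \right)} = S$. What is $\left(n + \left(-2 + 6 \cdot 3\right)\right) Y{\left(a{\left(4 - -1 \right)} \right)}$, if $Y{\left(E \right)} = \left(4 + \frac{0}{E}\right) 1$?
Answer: $208$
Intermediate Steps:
$a{\left(S \right)} = 8 - S$
$q = 36$ ($q = 1 + 35 = 36$)
$n = 36$
$Y{\left(E \right)} = 4$ ($Y{\left(E \right)} = \left(4 + 0\right) 1 = 4 \cdot 1 = 4$)
$\left(n + \left(-2 + 6 \cdot 3\right)\right) Y{\left(a{\left(4 - -1 \right)} \right)} = \left(36 + \left(-2 + 6 \cdot 3\right)\right) 4 = \left(36 + \left(-2 + 18\right)\right) 4 = \left(36 + 16\right) 4 = 52 \cdot 4 = 208$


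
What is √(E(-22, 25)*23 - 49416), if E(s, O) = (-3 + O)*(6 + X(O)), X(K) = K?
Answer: I*√33730 ≈ 183.66*I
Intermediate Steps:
E(s, O) = (-3 + O)*(6 + O)
√(E(-22, 25)*23 - 49416) = √((-18 + 25² + 3*25)*23 - 49416) = √((-18 + 625 + 75)*23 - 49416) = √(682*23 - 49416) = √(15686 - 49416) = √(-33730) = I*√33730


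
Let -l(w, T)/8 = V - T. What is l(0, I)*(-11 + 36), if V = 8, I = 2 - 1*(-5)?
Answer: -200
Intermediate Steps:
I = 7 (I = 2 + 5 = 7)
l(w, T) = -64 + 8*T (l(w, T) = -8*(8 - T) = -64 + 8*T)
l(0, I)*(-11 + 36) = (-64 + 8*7)*(-11 + 36) = (-64 + 56)*25 = -8*25 = -200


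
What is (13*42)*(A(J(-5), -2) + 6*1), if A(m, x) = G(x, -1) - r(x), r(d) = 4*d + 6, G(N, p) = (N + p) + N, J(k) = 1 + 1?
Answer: 1638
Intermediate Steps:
J(k) = 2
G(N, p) = p + 2*N
r(d) = 6 + 4*d
A(m, x) = -7 - 2*x (A(m, x) = (-1 + 2*x) - (6 + 4*x) = (-1 + 2*x) + (-6 - 4*x) = -7 - 2*x)
(13*42)*(A(J(-5), -2) + 6*1) = (13*42)*((-7 - 2*(-2)) + 6*1) = 546*((-7 + 4) + 6) = 546*(-3 + 6) = 546*3 = 1638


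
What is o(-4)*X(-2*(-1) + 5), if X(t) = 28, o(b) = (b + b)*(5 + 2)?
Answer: -1568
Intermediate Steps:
o(b) = 14*b (o(b) = (2*b)*7 = 14*b)
o(-4)*X(-2*(-1) + 5) = (14*(-4))*28 = -56*28 = -1568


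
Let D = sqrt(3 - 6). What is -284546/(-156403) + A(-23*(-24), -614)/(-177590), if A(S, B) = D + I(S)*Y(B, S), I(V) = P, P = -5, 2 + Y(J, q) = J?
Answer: 715011470/396794411 - I*sqrt(3)/177590 ≈ 1.802 - 9.7531e-6*I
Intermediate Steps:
Y(J, q) = -2 + J
D = I*sqrt(3) (D = sqrt(-3) = I*sqrt(3) ≈ 1.732*I)
I(V) = -5
A(S, B) = 10 - 5*B + I*sqrt(3) (A(S, B) = I*sqrt(3) - 5*(-2 + B) = I*sqrt(3) + (10 - 5*B) = 10 - 5*B + I*sqrt(3))
-284546/(-156403) + A(-23*(-24), -614)/(-177590) = -284546/(-156403) + (10 - 5*(-614) + I*sqrt(3))/(-177590) = -284546*(-1/156403) + (10 + 3070 + I*sqrt(3))*(-1/177590) = 284546/156403 + (3080 + I*sqrt(3))*(-1/177590) = 284546/156403 + (-44/2537 - I*sqrt(3)/177590) = 715011470/396794411 - I*sqrt(3)/177590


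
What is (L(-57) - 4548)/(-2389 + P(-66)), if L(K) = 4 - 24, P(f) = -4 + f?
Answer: 4568/2459 ≈ 1.8577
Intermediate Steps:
L(K) = -20
(L(-57) - 4548)/(-2389 + P(-66)) = (-20 - 4548)/(-2389 + (-4 - 66)) = -4568/(-2389 - 70) = -4568/(-2459) = -4568*(-1/2459) = 4568/2459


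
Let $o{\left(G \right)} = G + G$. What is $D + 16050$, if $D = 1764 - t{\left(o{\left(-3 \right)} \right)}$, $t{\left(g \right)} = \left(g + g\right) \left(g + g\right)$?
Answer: $17670$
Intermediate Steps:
$o{\left(G \right)} = 2 G$
$t{\left(g \right)} = 4 g^{2}$ ($t{\left(g \right)} = 2 g 2 g = 4 g^{2}$)
$D = 1620$ ($D = 1764 - 4 \left(2 \left(-3\right)\right)^{2} = 1764 - 4 \left(-6\right)^{2} = 1764 - 4 \cdot 36 = 1764 - 144 = 1620$)
$D + 16050 = 1620 + 16050 = 17670$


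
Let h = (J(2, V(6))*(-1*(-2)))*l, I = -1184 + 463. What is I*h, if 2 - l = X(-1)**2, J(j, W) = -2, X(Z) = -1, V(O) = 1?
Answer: 2884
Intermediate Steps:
I = -721
l = 1 (l = 2 - 1*(-1)**2 = 2 - 1*1 = 2 - 1 = 1)
h = -4 (h = -(-2)*(-2)*1 = -2*2*1 = -4*1 = -4)
I*h = -721*(-4) = 2884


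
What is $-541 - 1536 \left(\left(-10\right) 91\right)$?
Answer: $1397219$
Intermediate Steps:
$-541 - 1536 \left(\left(-10\right) 91\right) = -541 - -1397760 = -541 + 1397760 = 1397219$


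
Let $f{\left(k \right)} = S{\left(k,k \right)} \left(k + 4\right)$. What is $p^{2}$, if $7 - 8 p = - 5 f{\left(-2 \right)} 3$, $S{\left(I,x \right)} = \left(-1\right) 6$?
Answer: $\frac{29929}{64} \approx 467.64$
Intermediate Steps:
$S{\left(I,x \right)} = -6$
$f{\left(k \right)} = -24 - 6 k$ ($f{\left(k \right)} = - 6 \left(k + 4\right) = - 6 \left(4 + k\right) = -24 - 6 k$)
$p = - \frac{173}{8}$ ($p = \frac{7}{8} - \frac{- 5 \left(-24 - -12\right) 3}{8} = \frac{7}{8} - \frac{- 5 \left(-24 + 12\right) 3}{8} = \frac{7}{8} - \frac{\left(-5\right) \left(-12\right) 3}{8} = \frac{7}{8} - \frac{60 \cdot 3}{8} = \frac{7}{8} - \frac{45}{2} = - \frac{173}{8} \approx -21.625$)
$p^{2} = \left(- \frac{173}{8}\right)^{2} = \frac{29929}{64}$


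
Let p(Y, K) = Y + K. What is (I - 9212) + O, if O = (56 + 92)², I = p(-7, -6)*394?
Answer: 7570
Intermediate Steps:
p(Y, K) = K + Y
I = -5122 (I = (-6 - 7)*394 = -13*394 = -5122)
O = 21904 (O = 148² = 21904)
(I - 9212) + O = (-5122 - 9212) + 21904 = -14334 + 21904 = 7570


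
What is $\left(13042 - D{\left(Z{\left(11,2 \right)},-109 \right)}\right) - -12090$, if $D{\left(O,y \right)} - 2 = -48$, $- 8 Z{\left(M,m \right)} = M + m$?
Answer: $25178$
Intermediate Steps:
$Z{\left(M,m \right)} = - \frac{M}{8} - \frac{m}{8}$ ($Z{\left(M,m \right)} = - \frac{M + m}{8} = - \frac{M}{8} - \frac{m}{8}$)
$D{\left(O,y \right)} = -46$ ($D{\left(O,y \right)} = 2 - 48 = -46$)
$\left(13042 - D{\left(Z{\left(11,2 \right)},-109 \right)}\right) - -12090 = \left(13042 - -46\right) - -12090 = \left(13042 + 46\right) + 12090 = 13088 + 12090 = 25178$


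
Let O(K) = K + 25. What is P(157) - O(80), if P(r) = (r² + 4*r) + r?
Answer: 25329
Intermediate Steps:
O(K) = 25 + K
P(r) = r² + 5*r
P(157) - O(80) = 157*(5 + 157) - (25 + 80) = 157*162 - 1*105 = 25434 - 105 = 25329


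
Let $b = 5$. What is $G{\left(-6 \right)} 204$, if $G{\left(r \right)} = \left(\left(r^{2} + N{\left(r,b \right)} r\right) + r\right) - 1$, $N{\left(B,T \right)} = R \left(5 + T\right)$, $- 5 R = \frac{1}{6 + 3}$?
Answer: $6188$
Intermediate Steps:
$R = - \frac{1}{45}$ ($R = - \frac{1}{5 \left(6 + 3\right)} = - \frac{1}{5 \cdot 9} = \left(- \frac{1}{5}\right) \frac{1}{9} = - \frac{1}{45} \approx -0.022222$)
$N{\left(B,T \right)} = - \frac{1}{9} - \frac{T}{45}$ ($N{\left(B,T \right)} = - \frac{5 + T}{45} = - \frac{1}{9} - \frac{T}{45}$)
$G{\left(r \right)} = -1 + r^{2} + \frac{7 r}{9}$ ($G{\left(r \right)} = \left(\left(r^{2} + \left(- \frac{1}{9} - \frac{1}{9}\right) r\right) + r\right) - 1 = \left(\left(r^{2} - \frac{2 r}{9}\right) + r\right) - 1 = \left(r^{2} + \frac{7 r}{9}\right) - 1 = -1 + r^{2} + \frac{7 r}{9}$)
$G{\left(-6 \right)} 204 = \left(-1 + \left(-6\right)^{2} + \frac{7}{9} \left(-6\right)\right) 204 = \left(-1 + 36 - \frac{14}{3}\right) 204 = \frac{91}{3} \cdot 204 = 6188$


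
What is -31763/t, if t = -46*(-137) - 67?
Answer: -31763/6235 ≈ -5.0943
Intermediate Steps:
t = 6235 (t = 6302 - 67 = 6235)
-31763/t = -31763/6235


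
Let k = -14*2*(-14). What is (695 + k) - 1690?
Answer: -603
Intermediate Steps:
k = 392 (k = -28*(-14) = 392)
(695 + k) - 1690 = (695 + 392) - 1690 = 1087 - 1690 = -603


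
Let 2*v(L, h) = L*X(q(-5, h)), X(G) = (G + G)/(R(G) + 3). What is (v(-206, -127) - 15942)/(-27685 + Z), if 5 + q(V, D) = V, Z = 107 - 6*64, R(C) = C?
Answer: 56827/97867 ≈ 0.58066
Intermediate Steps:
Z = -277 (Z = 107 - 384 = -277)
q(V, D) = -5 + V
X(G) = 2*G/(3 + G) (X(G) = (G + G)/(G + 3) = (2*G)/(3 + G) = 2*G/(3 + G))
v(L, h) = 10*L/7 (v(L, h) = (L*(2*(-5 - 5)/(3 + (-5 - 5))))/2 = (L*(2*(-10)/(3 - 10)))/2 = (L*(2*(-10)/(-7)))/2 = (L*(2*(-10)*(-1/7)))/2 = (L*(20/7))/2 = (20*L/7)/2 = 10*L/7)
(v(-206, -127) - 15942)/(-27685 + Z) = ((10/7)*(-206) - 15942)/(-27685 - 277) = (-2060/7 - 15942)/(-27962) = -113654/7*(-1/27962) = 56827/97867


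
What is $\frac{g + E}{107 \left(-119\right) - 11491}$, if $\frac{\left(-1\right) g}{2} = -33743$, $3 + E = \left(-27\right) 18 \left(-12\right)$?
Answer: $- \frac{73315}{24224} \approx -3.0265$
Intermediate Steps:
$E = 5829$ ($E = -3 + \left(-27\right) 18 \left(-12\right) = -3 - -5832 = -3 + 5832 = 5829$)
$g = 67486$ ($g = \left(-2\right) \left(-33743\right) = 67486$)
$\frac{g + E}{107 \left(-119\right) - 11491} = \frac{67486 + 5829}{107 \left(-119\right) - 11491} = \frac{73315}{-12733 - 11491} = \frac{73315}{-24224} = 73315 \left(- \frac{1}{24224}\right) = - \frac{73315}{24224}$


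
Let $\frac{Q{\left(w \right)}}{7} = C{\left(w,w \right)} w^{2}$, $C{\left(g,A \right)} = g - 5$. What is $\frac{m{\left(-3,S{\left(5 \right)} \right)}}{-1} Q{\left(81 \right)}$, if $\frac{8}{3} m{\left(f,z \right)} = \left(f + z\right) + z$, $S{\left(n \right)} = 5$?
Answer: $- \frac{18324873}{2} \approx -9.1624 \cdot 10^{6}$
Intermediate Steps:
$C{\left(g,A \right)} = -5 + g$ ($C{\left(g,A \right)} = g - 5 = -5 + g$)
$m{\left(f,z \right)} = \frac{3 z}{4} + \frac{3 f}{8}$ ($m{\left(f,z \right)} = \frac{3 \left(\left(f + z\right) + z\right)}{8} = \frac{3 \left(f + 2 z\right)}{8} = \frac{3 z}{4} + \frac{3 f}{8}$)
$Q{\left(w \right)} = 7 w^{2} \left(-5 + w\right)$ ($Q{\left(w \right)} = 7 \left(-5 + w\right) w^{2} = 7 w^{2} \left(-5 + w\right)$)
$\frac{m{\left(-3,S{\left(5 \right)} \right)}}{-1} Q{\left(81 \right)} = \frac{\frac{3}{4} \cdot 5 + \frac{3}{8} \left(-3\right)}{-1} \cdot 7 \cdot 81^{2} \left(-5 + 81\right) = \left(\frac{15}{4} - \frac{9}{8}\right) \left(-1\right) 7 \cdot 6561 \cdot 76 = \frac{21}{8} \left(-1\right) 3490452 = \left(- \frac{21}{8}\right) 3490452 = - \frac{18324873}{2}$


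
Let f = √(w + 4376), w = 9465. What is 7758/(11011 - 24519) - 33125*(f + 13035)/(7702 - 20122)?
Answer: 97207449719/2796156 + 6625*√13841/2484 ≈ 35078.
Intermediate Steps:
f = √13841 (f = √(9465 + 4376) = √13841 ≈ 117.65)
7758/(11011 - 24519) - 33125*(f + 13035)/(7702 - 20122) = 7758/(11011 - 24519) - 33125*(√13841 + 13035)/(7702 - 20122) = 7758/(-13508) - (-28785625/828 - 6625*√13841/2484) = 7758*(-1/13508) - 33125*(-869/828 - √13841/12420) = -3879/6754 + (28785625/828 + 6625*√13841/2484) = 97207449719/2796156 + 6625*√13841/2484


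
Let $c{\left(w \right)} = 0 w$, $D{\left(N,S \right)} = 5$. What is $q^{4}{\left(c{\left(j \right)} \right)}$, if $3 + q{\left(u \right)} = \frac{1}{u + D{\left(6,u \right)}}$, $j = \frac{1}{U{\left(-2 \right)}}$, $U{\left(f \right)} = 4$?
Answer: $\frac{38416}{625} \approx 61.466$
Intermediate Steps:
$j = \frac{1}{4} \approx 0.25$
$c{\left(w \right)} = 0$
$q{\left(u \right)} = -3 + \frac{1}{5 + u}$ ($q{\left(u \right)} = -3 + \frac{1}{u + 5} = -3 + \frac{1}{5 + u}$)
$q^{4}{\left(c{\left(j \right)} \right)} = \left(\frac{-14 - 0}{5 + 0}\right)^{4} = \left(\frac{-14 + 0}{5}\right)^{4} = \left(\frac{1}{5} \left(-14\right)\right)^{4} = \left(- \frac{14}{5}\right)^{4} = \frac{38416}{625}$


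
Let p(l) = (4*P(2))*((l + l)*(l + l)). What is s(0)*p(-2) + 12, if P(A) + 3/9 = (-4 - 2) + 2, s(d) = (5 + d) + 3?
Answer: -6620/3 ≈ -2206.7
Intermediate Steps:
s(d) = 8 + d
P(A) = -13/3 (P(A) = -⅓ + ((-4 - 2) + 2) = -⅓ + (-6 + 2) = -⅓ - 4 = -13/3)
p(l) = -208*l²/3 (p(l) = (4*(-13/3))*((l + l)*(l + l)) = -52*2*l*2*l/3 = -208*l²/3)
s(0)*p(-2) + 12 = (8 + 0)*(-208/3*(-2)²) + 12 = 8*(-208/3*4) + 12 = 8*(-832/3) + 12 = -6656/3 + 12 = -6620/3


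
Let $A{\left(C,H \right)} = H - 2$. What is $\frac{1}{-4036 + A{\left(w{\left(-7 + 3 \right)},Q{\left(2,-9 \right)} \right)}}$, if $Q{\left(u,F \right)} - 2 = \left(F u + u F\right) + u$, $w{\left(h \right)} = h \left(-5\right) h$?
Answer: $- \frac{1}{4070} \approx -0.0002457$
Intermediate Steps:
$w{\left(h \right)} = - 5 h^{2}$ ($w{\left(h \right)} = - 5 h h = - 5 h^{2}$)
$Q{\left(u,F \right)} = 2 + u + 2 F u$ ($Q{\left(u,F \right)} = 2 + \left(\left(F u + u F\right) + u\right) = 2 + \left(\left(F u + F u\right) + u\right) = 2 + \left(2 F u + u\right) = 2 + \left(u + 2 F u\right) = 2 + u + 2 F u$)
$A{\left(C,H \right)} = -2 + H$
$\frac{1}{-4036 + A{\left(w{\left(-7 + 3 \right)},Q{\left(2,-9 \right)} \right)}} = \frac{1}{-4036 + \left(-2 + \left(2 + 2 + 2 \left(-9\right) 2\right)\right)} = \frac{1}{-4036 + \left(-2 + \left(2 + 2 - 36\right)\right)} = \frac{1}{-4036 - 34} = \frac{1}{-4070} = - \frac{1}{4070}$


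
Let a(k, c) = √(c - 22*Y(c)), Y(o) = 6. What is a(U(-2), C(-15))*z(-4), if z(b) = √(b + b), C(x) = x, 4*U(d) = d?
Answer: -14*√6 ≈ -34.293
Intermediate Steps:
U(d) = d/4
z(b) = √2*√b (z(b) = √(2*b) = √2*√b)
a(k, c) = √(-132 + c) (a(k, c) = √(c - 22*6) = √(c - 132) = √(-132 + c))
a(U(-2), C(-15))*z(-4) = √(-132 - 15)*(√2*√(-4)) = √(-147)*(√2*(2*I)) = (7*I*√3)*(2*I*√2) = -14*√6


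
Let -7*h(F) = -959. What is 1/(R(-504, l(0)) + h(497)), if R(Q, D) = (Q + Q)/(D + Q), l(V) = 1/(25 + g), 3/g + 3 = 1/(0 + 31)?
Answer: 278059/38650247 ≈ 0.0071942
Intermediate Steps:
g = -93/92 (g = 3/(-3 + 1/(0 + 31)) = 3/(-3 + 1/31) = 3/(-92/31) = 3*(-31/92) = -93/92 ≈ -1.0109)
h(F) = 137 (h(F) = -1/7*(-959) = 137)
l(V) = 92/2207 (l(V) = 1/(25 - 93/92) = 1/(2207/92) = 92/2207)
R(Q, D) = 2*Q/(D + Q) (R(Q, D) = (2*Q)/(D + Q) = 2*Q/(D + Q))
1/(R(-504, l(0)) + h(497)) = 1/(2*(-504)/(92/2207 - 504) + 137) = 1/(2*(-504)/(-1112236/2207) + 137) = 1/(2*(-504)*(-2207/1112236) + 137) = 1/(556164/278059 + 137) = 1/(38650247/278059) = 278059/38650247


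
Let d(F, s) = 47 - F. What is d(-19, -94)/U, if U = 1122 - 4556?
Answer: -33/1717 ≈ -0.019220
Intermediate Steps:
U = -3434
d(-19, -94)/U = (47 - 1*(-19))/(-3434) = (47 + 19)*(-1/3434) = 66*(-1/3434) = -33/1717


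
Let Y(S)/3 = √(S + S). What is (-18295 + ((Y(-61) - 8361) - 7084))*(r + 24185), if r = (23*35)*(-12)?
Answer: -490073500 + 43575*I*√122 ≈ -4.9007e+8 + 4.813e+5*I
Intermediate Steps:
Y(S) = 3*√2*√S (Y(S) = 3*√(S + S) = 3*√(2*S) = 3*(√2*√S) = 3*√2*√S)
r = -9660 (r = 805*(-12) = -9660)
(-18295 + ((Y(-61) - 8361) - 7084))*(r + 24185) = (-18295 + ((3*√2*√(-61) - 8361) - 7084))*(-9660 + 24185) = (-18295 + ((3*√2*(I*√61) - 8361) - 7084))*14525 = (-18295 + ((3*I*√122 - 8361) - 7084))*14525 = (-18295 + ((-8361 + 3*I*√122) - 7084))*14525 = (-18295 + (-15445 + 3*I*√122))*14525 = (-33740 + 3*I*√122)*14525 = -490073500 + 43575*I*√122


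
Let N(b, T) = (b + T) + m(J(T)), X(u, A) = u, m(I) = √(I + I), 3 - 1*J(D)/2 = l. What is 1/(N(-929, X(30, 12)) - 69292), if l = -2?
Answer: -70191/4926776461 - 2*√5/4926776461 ≈ -1.4248e-5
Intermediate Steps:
J(D) = 10 (J(D) = 6 - 2*(-2) = 6 + 4 = 10)
m(I) = √2*√I (m(I) = √(2*I) = √2*√I)
N(b, T) = T + b + 2*√5 (N(b, T) = (b + T) + √2*√10 = (T + b) + 2*√5 = T + b + 2*√5)
1/(N(-929, X(30, 12)) - 69292) = 1/((30 - 929 + 2*√5) - 69292) = 1/((-899 + 2*√5) - 69292) = 1/(-70191 + 2*√5)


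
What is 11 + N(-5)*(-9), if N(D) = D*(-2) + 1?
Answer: -88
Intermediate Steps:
N(D) = 1 - 2*D (N(D) = -2*D + 1 = 1 - 2*D)
11 + N(-5)*(-9) = 11 + (1 - 2*(-5))*(-9) = 11 + (1 + 10)*(-9) = 11 + 11*(-9) = 11 - 99 = -88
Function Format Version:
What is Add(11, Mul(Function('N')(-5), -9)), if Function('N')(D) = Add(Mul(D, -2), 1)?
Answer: -88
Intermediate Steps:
Function('N')(D) = Add(1, Mul(-2, D)) (Function('N')(D) = Add(Mul(-2, D), 1) = Add(1, Mul(-2, D)))
Add(11, Mul(Function('N')(-5), -9)) = Add(11, Mul(Add(1, Mul(-2, -5)), -9)) = Add(11, Mul(Add(1, 10), -9)) = Add(11, Mul(11, -9)) = Add(11, -99) = -88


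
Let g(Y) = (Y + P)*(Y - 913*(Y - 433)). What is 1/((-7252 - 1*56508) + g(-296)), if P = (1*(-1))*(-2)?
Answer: -1/195656374 ≈ -5.1110e-9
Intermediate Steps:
P = 2 (P = -1*(-2) = 2)
g(Y) = (2 + Y)*(395329 - 912*Y) (g(Y) = (Y + 2)*(Y - 913*(Y - 433)) = (2 + Y)*(Y - 913*(-433 + Y)) = (2 + Y)*(Y + (395329 - 913*Y)) = (2 + Y)*(395329 - 912*Y))
1/((-7252 - 1*56508) + g(-296)) = 1/((-7252 - 1*56508) + (790658 - 912*(-296)**2 + 393505*(-296))) = 1/((-7252 - 56508) + (790658 - 912*87616 - 116477480)) = 1/(-63760 + (790658 - 79905792 - 116477480)) = 1/(-63760 - 195592614) = 1/(-195656374) = -1/195656374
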